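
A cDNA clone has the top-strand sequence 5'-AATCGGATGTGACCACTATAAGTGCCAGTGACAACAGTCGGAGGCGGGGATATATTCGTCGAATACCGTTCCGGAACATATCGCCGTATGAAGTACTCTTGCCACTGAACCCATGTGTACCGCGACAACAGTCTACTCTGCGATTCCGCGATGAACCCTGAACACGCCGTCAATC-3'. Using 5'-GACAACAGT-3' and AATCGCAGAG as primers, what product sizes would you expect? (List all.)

The forward primer GACAACAGT matches the top strand at positions 30–38, 124–132.
The reverse primer's reverse complement is CTCTGCGATT, matching at positions 136–145.
Each forward site pairs with the reverse site to give a product ending at position 145: sizes 116, 22 bp.

116 bp, 22 bp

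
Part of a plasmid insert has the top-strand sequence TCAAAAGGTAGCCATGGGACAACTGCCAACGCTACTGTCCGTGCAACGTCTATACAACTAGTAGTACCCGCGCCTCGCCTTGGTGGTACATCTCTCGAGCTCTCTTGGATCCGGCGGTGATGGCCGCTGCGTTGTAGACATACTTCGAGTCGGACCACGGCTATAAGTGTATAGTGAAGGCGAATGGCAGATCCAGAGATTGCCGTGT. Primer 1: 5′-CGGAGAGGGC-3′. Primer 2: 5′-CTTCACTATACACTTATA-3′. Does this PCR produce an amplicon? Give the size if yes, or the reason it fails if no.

No product — primer 1 has no binding site in the template.

Primer 1 (CGGAGAGGGC) does not match the top strand, and its reverse complement GCCCTCTCCG does not match either.
With no annealing site for primer 1, no amplification occurs.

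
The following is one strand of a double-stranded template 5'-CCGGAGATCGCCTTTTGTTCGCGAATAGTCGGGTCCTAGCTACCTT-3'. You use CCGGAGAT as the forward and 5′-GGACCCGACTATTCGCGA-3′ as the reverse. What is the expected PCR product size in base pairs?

Forward primer CCGGAGAT is found on the top strand at positions 1–8.
The reverse primer's reverse complement is TCGCGAATAGTCGGGTCC, which matches the template at positions 19–36.
The product runs from position 1 to position 36, so its length is 36 − 1 + 1 = 36 bp.

36 bp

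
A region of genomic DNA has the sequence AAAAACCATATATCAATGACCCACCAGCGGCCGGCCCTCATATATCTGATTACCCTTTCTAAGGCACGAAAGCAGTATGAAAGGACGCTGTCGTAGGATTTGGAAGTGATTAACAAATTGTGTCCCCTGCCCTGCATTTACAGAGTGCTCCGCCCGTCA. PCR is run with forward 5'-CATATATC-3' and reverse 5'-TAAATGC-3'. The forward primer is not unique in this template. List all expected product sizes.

The forward primer CATATATC matches the top strand at positions 7–14, 39–46.
The reverse primer's reverse complement is GCATTTA, matching at positions 134–140.
Each forward site pairs with the reverse site to give a product ending at position 140: sizes 134, 102 bp.

134 bp, 102 bp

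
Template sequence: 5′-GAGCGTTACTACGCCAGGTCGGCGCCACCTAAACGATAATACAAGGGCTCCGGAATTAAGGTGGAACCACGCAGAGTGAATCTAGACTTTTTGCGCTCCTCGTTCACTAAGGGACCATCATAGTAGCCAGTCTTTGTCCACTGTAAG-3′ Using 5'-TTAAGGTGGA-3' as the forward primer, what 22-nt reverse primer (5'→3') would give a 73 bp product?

5'-GGCTACTATGATGGTCCCTTAG-3'

The forward primer binds at positions 56–65, so a 73 bp product ends at position 56 + 73 − 1 = 128.
The reverse primer anneals to the top strand over positions 107–128, i.e. to CTAAGGGACCATCATAGTAGCC.
Its sequence written 5'→3' is the reverse complement: GGCTACTATGATGGTCCCTTAG.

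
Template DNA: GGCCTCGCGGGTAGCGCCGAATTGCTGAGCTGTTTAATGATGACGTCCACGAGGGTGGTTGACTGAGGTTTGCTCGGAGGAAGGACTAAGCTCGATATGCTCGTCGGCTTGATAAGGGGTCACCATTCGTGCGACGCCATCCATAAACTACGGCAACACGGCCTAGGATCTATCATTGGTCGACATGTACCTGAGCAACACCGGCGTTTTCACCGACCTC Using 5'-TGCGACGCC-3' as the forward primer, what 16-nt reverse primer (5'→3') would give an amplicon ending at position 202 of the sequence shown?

The forward primer binds at positions 130–138; the product's 3' end on the top strand is position 202.
The reverse primer anneals to the top strand over positions 187–202, i.e. to GTACCTGAGCAACACC.
Its sequence written 5'→3' is the reverse complement: GGTGTTGCTCAGGTAC.

5'-GGTGTTGCTCAGGTAC-3'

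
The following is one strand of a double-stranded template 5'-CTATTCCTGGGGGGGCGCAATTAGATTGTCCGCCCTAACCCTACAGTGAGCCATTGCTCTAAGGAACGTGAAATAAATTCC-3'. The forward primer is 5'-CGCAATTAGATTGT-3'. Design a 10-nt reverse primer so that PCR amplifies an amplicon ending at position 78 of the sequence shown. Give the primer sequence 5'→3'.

The forward primer binds at positions 16–29; the product's 3' end on the top strand is position 78.
The reverse primer anneals to the top strand over positions 69–78, i.e. to TGAAATAAAT.
Its sequence written 5'→3' is the reverse complement: ATTTATTTCA.

5'-ATTTATTTCA-3'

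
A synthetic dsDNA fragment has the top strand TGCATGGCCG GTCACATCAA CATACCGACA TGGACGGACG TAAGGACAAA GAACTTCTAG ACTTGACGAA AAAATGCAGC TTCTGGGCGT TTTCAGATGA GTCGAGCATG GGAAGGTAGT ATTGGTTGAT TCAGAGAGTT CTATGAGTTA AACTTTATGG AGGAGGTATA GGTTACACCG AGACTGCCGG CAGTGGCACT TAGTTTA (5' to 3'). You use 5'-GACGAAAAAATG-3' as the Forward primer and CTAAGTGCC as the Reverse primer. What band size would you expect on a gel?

The forward primer matches the template at positions 65–76.
Reverse complement of the reverse primer: GGCACTTAG. This occurs on the top strand at positions 195–203.
Amplicon spans positions 65–203: 139 bp.

139 bp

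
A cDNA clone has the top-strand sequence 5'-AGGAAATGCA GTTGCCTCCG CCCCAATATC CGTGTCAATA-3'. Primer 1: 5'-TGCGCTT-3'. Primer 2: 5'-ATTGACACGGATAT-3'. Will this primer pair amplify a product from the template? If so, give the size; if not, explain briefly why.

Primer 1 (TGCGCTT) does not match the top strand, and its reverse complement AAGCGCA does not match either.
With no annealing site for primer 1, no amplification occurs.

No product — primer 1 has no binding site in the template.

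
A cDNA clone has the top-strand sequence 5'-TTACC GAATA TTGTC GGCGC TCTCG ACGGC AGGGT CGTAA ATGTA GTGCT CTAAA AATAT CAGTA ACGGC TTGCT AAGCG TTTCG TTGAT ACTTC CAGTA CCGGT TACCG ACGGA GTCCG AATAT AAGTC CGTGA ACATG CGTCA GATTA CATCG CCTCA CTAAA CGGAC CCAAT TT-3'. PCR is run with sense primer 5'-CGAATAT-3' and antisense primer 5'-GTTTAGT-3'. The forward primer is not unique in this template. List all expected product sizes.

The forward primer CGAATAT matches the top strand at positions 5–11, 119–125.
The reverse primer's reverse complement is ACTAAAC, matching at positions 160–166.
Each forward site pairs with the reverse site to give a product ending at position 166: sizes 162, 48 bp.

162 bp, 48 bp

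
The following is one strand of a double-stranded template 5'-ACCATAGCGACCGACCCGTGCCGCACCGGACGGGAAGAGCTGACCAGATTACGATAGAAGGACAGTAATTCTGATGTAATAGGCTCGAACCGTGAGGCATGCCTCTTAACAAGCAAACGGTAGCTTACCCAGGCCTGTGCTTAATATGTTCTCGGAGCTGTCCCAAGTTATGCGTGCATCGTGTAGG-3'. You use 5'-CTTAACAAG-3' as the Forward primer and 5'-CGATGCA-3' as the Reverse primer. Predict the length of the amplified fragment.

77 bp

Scanning the template, CTTAACAAG occurs at positions 105–113; this primer anneals to the bottom strand there with its 3' end pointing downstream.
The reverse primer's reverse complement is TGCATCG, which matches the template at positions 175–181.
The product runs from position 105 to position 181, so its length is 181 − 105 + 1 = 77 bp.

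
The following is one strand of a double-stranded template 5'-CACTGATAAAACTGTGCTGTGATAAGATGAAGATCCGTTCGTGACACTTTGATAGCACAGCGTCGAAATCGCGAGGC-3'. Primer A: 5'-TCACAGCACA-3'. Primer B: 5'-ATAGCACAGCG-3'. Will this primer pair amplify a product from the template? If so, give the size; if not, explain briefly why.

No product — the primers' 3' ends point away from each other.

Primer A (TCACAGCACA) has reverse complement TGTGCTGTGA, which matches the top strand at positions 13–22; primer A anneals to the top strand there with its 3' end pointing upstream toward position 13.
Primer B (ATAGCACAGCG) matches the top strand directly at positions 52–62; it anneals to the bottom strand with its 3' end pointing downstream toward position 62.
The 3' ends diverge (primer A extends toward position 1, primer B toward position 77), so the primers never converge on a shared product.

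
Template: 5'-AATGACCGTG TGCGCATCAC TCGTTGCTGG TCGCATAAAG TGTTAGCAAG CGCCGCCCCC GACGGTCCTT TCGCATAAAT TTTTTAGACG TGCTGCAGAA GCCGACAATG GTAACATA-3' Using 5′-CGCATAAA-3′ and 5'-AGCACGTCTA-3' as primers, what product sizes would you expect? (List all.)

63 bp, 23 bp

The forward primer CGCATAAA matches the top strand at positions 32–39, 72–79.
The reverse primer's reverse complement is TAGACGTGCT, matching at positions 85–94.
Each forward site pairs with the reverse site to give a product ending at position 94: sizes 63, 23 bp.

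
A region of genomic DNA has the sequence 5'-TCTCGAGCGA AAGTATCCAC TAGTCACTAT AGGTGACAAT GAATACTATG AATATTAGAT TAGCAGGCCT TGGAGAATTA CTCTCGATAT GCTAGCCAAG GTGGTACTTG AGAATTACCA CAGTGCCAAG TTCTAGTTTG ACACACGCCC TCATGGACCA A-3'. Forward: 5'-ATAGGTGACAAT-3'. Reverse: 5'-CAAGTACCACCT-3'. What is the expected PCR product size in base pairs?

82 bp

Forward primer ATAGGTGACAAT is found on the top strand at positions 29–40.
The reverse primer's reverse complement is AGGTGGTACTTG, which matches the template at positions 99–110.
Product length = (reverse-primer end) − (forward-primer start) + 1 = 110 − 29 + 1 = 82 bp.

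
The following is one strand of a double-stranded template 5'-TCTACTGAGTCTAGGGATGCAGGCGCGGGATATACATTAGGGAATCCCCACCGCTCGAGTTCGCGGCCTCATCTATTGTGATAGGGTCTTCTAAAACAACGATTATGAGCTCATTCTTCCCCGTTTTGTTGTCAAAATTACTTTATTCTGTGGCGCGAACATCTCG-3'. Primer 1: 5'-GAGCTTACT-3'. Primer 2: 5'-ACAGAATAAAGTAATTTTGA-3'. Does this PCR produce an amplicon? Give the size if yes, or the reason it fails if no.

No product — primer 1 has no binding site in the template.

Primer 1 (GAGCTTACT) does not match the top strand, and its reverse complement AGTAAGCTC does not match either.
With no annealing site for primer 1, no amplification occurs.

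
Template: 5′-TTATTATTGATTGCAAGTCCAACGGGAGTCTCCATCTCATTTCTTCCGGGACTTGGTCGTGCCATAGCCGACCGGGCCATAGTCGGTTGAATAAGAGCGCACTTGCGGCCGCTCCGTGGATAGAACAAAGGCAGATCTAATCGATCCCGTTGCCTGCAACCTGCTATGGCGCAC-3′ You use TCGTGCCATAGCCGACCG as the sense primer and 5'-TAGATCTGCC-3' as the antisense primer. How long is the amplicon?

83 bp

The forward primer matches the template at positions 57–74.
The reverse primer's reverse complement is GGCAGATCTA, which matches the template at positions 130–139.
Amplicon spans positions 57–139: 83 bp.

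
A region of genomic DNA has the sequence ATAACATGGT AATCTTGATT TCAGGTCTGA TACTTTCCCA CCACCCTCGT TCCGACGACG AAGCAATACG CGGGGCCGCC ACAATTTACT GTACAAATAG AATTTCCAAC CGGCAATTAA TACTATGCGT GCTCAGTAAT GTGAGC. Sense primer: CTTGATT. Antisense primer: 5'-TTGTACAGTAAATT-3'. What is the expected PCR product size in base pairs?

Scanning the template, CTTGATT occurs at positions 14–20; this primer anneals to the bottom strand there with its 3' end pointing downstream.
The reverse primer's reverse complement is AATTTACTGTACAA, which matches the template at positions 83–96.
Product length = (reverse-primer end) − (forward-primer start) + 1 = 96 − 14 + 1 = 83 bp.

83 bp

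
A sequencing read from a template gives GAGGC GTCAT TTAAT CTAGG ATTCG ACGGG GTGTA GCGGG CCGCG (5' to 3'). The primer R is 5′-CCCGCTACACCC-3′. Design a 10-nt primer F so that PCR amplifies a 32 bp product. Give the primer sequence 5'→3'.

The reverse primer's reverse complement GGGTGTAGCGGG matches the template at positions 29–40, so the product ends at position 40.
A 32 bp product then starts at position 40 − 32 + 1 = 9.
The forward primer is identical to the top strand there: ATTTAATCTA.

5'-ATTTAATCTA-3'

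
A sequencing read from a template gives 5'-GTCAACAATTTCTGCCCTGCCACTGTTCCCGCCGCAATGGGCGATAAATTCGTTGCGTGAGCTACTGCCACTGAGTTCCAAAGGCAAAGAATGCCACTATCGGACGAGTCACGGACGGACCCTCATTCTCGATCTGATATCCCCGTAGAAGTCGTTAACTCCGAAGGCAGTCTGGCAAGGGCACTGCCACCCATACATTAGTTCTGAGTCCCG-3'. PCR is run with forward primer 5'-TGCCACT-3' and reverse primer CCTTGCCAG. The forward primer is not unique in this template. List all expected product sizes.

163 bp, 115 bp, 89 bp

The forward primer TGCCACT matches the top strand at positions 18–24, 66–72, 92–98.
The reverse primer's reverse complement is CTGGCAAGG, matching at positions 172–180.
Each forward site pairs with the reverse site to give a product ending at position 180: sizes 163, 115, 89 bp.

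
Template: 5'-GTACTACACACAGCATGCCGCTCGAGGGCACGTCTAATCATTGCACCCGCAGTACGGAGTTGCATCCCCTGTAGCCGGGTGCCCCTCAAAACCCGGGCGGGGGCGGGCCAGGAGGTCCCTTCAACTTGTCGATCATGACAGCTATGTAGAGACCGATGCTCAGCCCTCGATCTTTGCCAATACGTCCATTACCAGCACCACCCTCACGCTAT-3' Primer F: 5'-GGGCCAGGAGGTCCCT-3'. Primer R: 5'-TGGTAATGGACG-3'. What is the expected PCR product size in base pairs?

Forward primer GGGCCAGGAGGTCCCT is found on the top strand at positions 105–120.
Reverse complement of the reverse primer: CGTCCATTACCA. This occurs on the top strand at positions 183–194.
Amplicon spans positions 105–194: 90 bp.

90 bp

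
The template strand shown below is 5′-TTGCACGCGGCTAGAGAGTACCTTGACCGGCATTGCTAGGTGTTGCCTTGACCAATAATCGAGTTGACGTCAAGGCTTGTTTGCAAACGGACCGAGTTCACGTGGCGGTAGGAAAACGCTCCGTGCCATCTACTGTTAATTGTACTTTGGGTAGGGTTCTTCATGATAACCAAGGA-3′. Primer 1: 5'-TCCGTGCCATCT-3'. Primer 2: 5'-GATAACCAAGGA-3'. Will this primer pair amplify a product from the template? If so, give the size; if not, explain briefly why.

Primer 1 (TCCGTGCCATCT) matches the top strand at positions 120–131 (3' end points downstream).
Primer 2 (GATAACCAAGGA) also matches the top strand directly, at positions 165–176 — its reverse complement TCCTTGGTTATC is not present.
Both primers anneal to the bottom strand with 3' ends pointing the same way, so neither can prime synthesis back toward the other.

No product — both primers anneal to the same strand and extend in the same direction.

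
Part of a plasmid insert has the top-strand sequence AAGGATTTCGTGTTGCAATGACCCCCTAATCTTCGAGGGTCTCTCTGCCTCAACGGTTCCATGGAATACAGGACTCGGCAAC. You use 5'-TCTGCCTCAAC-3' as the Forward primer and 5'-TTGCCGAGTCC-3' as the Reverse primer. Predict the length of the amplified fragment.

The forward primer matches the template at positions 44–54.
The reverse primer's reverse complement is GGACTCGGCAA, which matches the template at positions 71–81.
Product length = (reverse-primer end) − (forward-primer start) + 1 = 81 − 44 + 1 = 38 bp.

38 bp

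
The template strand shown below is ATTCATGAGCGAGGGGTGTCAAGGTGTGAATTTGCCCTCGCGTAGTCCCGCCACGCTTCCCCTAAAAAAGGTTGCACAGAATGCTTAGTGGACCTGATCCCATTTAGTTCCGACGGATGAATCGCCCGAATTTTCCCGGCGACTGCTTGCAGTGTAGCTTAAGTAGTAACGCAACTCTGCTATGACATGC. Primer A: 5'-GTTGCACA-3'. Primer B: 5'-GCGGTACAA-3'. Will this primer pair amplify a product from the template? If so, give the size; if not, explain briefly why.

Primer B (GCGGTACAA) does not match the top strand, and its reverse complement TTGTACCGC does not match either.
With no annealing site for primer B, no amplification occurs.

No product — primer B has no binding site in the template.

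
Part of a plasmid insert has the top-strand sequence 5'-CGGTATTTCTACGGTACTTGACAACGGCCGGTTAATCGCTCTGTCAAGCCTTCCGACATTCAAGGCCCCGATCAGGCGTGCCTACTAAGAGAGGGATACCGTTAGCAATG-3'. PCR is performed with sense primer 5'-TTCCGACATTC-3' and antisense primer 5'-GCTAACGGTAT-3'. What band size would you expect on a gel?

Forward primer TTCCGACATTC is found on the top strand at positions 51–61.
The reverse primer's reverse complement is ATACCGTTAGC, which matches the template at positions 96–106.
Amplicon spans positions 51–106: 56 bp.

56 bp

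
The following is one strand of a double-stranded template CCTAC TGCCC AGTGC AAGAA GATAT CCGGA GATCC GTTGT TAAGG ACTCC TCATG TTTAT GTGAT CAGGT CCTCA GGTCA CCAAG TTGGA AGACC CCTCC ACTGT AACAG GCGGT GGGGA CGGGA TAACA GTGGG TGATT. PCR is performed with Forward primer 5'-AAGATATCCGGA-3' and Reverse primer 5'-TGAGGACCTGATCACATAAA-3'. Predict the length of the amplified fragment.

57 bp

Scanning the template, AAGATATCCGGA occurs at positions 19–30; this primer anneals to the bottom strand there with its 3' end pointing downstream.
The reverse primer's reverse complement is TTTATGTGATCAGGTCCTCA, which matches the template at positions 56–75.
Amplicon spans positions 19–75: 57 bp.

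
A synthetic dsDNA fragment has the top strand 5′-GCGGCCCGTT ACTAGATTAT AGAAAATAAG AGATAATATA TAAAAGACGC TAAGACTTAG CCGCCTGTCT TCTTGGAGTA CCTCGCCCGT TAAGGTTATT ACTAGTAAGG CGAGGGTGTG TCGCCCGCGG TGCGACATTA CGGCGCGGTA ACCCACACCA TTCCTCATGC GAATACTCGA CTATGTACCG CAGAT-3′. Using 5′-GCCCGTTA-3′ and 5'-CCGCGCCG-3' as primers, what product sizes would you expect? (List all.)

The forward primer GCCCGTTA matches the top strand at positions 4–11, 85–92.
The reverse primer's reverse complement is CGGCGCGG, matching at positions 141–148.
Each forward site pairs with the reverse site to give a product ending at position 148: sizes 145, 64 bp.

145 bp, 64 bp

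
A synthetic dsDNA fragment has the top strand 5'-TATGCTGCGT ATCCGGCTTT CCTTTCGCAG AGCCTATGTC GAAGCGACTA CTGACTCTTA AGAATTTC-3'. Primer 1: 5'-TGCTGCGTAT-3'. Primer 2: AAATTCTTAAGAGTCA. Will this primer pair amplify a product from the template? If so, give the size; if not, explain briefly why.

Yes — a 65 bp product.

Primer 1 (TGCTGCGTAT) matches the top strand at positions 3–12; it acts as a forward primer.
Primer 2's reverse complement is TGACTCTTAAGAATTT, matching the top strand at positions 52–67; it acts as a reverse primer.
The 3' ends face each other across positions 3–67, giving a 65 bp product.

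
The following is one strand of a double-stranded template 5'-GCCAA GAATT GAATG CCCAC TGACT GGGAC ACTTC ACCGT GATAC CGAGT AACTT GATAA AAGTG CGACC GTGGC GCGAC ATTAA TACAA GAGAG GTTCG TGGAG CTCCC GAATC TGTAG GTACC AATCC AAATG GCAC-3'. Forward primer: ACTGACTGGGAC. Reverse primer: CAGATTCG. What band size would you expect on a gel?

99 bp

Forward primer ACTGACTGGGAC is found on the top strand at positions 19–30.
The reverse primer's reverse complement is CGAATCTG, which matches the template at positions 110–117.
Product length = (reverse-primer end) − (forward-primer start) + 1 = 117 − 19 + 1 = 99 bp.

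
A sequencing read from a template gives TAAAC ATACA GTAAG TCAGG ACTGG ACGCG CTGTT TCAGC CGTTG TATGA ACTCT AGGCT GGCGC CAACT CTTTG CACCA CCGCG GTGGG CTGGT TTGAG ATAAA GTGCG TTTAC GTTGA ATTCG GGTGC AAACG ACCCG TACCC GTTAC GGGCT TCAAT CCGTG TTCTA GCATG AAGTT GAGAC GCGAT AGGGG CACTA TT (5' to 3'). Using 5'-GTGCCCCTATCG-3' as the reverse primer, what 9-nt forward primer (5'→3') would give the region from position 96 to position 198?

5'-TTGAGATAA-3'

The reverse primer's reverse complement CGATAGGGGCAC matches the template at positions 187–198; the product starts at position 96.
The forward primer is identical to the top strand over positions 96–104: TTGAGATAA.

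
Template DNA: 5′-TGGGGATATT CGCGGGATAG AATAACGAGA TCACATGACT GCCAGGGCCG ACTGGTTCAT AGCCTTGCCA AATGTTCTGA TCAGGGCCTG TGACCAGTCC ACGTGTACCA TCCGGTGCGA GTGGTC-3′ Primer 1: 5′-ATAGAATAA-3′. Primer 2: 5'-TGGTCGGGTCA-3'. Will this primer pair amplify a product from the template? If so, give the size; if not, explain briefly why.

No product — primer 2 has no binding site in the template.

Primer 2 (TGGTCGGGTCA) does not match the top strand, and its reverse complement TGACCCGACCA does not match either.
With no annealing site for primer 2, no amplification occurs.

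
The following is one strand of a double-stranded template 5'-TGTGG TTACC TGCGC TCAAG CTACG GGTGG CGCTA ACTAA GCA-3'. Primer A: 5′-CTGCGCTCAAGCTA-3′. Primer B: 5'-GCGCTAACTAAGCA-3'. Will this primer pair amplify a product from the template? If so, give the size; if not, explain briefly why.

Primer A (CTGCGCTCAAGCTA) matches the top strand at positions 10–23 (3' end points downstream).
Primer B (GCGCTAACTAAGCA) also matches the top strand directly, at positions 30–43 — its reverse complement TGCTTAGTTAGCGC is not present.
Both primers anneal to the bottom strand with 3' ends pointing the same way, so neither can prime synthesis back toward the other.

No product — both primers anneal to the same strand and extend in the same direction.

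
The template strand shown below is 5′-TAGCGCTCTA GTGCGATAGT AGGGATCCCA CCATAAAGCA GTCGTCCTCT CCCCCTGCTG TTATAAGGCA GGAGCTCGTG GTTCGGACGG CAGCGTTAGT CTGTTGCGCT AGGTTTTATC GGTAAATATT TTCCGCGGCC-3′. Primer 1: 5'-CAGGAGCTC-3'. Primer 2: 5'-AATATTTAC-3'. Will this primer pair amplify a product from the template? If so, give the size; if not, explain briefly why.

Yes — a 62 bp product.

Primer 1 (CAGGAGCTC) matches the top strand at positions 69–77; it acts as a forward primer.
Primer 2's reverse complement is GTAAATATT, matching the top strand at positions 122–130; it acts as a reverse primer.
The 3' ends face each other across positions 69–130, giving a 62 bp product.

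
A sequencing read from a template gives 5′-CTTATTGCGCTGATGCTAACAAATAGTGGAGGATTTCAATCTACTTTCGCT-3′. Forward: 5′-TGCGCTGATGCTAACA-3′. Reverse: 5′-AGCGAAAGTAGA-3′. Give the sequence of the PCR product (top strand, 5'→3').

5'-TGCGCTGATGCTAACAAATAGTGGAGGATTTCAATCTACTTTCGCT-3'

Scanning the template, TGCGCTGATGCTAACA occurs at positions 6–21; this primer anneals to the bottom strand there with its 3' end pointing downstream.
Reverse complement of the reverse primer: TCTACTTTCGCT. This occurs on the top strand at positions 40–51.
The product is the template from position 6 through 51 (46 bp).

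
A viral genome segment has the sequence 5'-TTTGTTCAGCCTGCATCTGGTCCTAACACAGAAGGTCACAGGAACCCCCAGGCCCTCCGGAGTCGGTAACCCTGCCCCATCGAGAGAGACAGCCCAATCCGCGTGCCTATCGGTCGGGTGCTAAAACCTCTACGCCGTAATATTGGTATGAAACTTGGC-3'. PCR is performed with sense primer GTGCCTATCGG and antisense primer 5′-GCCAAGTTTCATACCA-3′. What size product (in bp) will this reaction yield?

The forward primer matches the template at positions 103–113.
The reverse primer's reverse complement is TGGTATGAAACTTGGC, which matches the template at positions 144–159.
The product runs from position 103 to position 159, so its length is 159 − 103 + 1 = 57 bp.

57 bp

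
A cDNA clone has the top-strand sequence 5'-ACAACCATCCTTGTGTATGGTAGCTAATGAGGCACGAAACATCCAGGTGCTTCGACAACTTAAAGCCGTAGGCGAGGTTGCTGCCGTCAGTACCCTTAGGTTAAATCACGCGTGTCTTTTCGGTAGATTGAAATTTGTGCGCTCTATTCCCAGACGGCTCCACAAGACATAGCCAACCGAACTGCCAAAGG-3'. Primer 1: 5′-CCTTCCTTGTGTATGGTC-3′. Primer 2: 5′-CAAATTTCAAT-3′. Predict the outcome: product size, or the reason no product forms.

No product — primer 1 has no binding site in the template.

Primer 1 (CCTTCCTTGTGTATGGTC) does not match the top strand, and its reverse complement GACCATACACAAGGAAGG does not match either.
With no annealing site for primer 1, no amplification occurs.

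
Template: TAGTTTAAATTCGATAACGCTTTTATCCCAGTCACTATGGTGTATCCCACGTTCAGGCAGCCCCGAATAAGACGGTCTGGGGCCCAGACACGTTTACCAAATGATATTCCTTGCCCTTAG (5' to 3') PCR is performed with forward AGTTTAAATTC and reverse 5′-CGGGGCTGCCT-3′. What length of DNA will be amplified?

The forward primer matches the template at positions 2–12.
The reverse primer's reverse complement is AGGCAGCCCCG, which matches the template at positions 55–65.
The product runs from position 2 to position 65, so its length is 65 − 2 + 1 = 64 bp.

64 bp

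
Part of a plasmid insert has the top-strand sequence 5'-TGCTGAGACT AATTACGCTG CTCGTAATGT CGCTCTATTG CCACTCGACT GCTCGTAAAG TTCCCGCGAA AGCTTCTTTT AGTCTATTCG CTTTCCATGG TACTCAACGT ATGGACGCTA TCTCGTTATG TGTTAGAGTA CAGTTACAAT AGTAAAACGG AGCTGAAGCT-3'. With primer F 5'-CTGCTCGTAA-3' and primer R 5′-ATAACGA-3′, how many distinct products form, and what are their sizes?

Two products: 112 bp, 81 bp

The forward primer CTGCTCGTAA matches the top strand at positions 18–27, 49–58.
The reverse primer's reverse complement is TCGTTAT, matching at positions 123–129.
Each forward site pairs with the reverse site to give a product ending at position 129: sizes 112, 81 bp.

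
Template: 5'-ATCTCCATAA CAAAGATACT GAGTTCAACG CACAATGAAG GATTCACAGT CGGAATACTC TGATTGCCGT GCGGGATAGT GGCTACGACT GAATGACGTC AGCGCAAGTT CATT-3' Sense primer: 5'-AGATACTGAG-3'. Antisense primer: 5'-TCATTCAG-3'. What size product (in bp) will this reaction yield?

Forward primer AGATACTGAG is found on the top strand at positions 14–23.
Reverse complement of the reverse primer: CTGAATGA. This occurs on the top strand at positions 89–96.
Amplicon spans positions 14–96: 83 bp.

83 bp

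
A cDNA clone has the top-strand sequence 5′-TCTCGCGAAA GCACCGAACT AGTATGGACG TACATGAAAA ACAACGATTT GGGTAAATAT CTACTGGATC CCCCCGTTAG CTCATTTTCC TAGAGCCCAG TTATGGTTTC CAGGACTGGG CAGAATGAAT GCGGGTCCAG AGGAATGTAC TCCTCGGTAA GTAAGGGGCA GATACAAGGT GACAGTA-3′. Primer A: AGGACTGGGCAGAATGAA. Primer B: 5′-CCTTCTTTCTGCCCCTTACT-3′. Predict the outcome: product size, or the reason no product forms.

Primer B (CCTTCTTTCTGCCCCTTACT) does not match the top strand, and its reverse complement AGTAAGGGGCAGAAAGAAGG does not match either.
With no annealing site for primer B, no amplification occurs.

No product — primer B has no binding site in the template.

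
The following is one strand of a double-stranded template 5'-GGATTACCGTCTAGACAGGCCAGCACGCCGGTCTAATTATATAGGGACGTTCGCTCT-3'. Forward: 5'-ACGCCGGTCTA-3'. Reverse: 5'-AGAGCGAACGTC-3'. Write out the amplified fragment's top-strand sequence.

5'-ACGCCGGTCTAATTATATAGGGACGTTCGCTCT-3'

The forward primer matches the template at positions 25–35.
Taking the reverse complement of AGAGCGAACGTC gives GACGTTCGCTCT, found at positions 46–57 on the template; the primer anneals here to the top strand with its 3' end pointing upstream.
The product is the template from position 25 through 57 (33 bp).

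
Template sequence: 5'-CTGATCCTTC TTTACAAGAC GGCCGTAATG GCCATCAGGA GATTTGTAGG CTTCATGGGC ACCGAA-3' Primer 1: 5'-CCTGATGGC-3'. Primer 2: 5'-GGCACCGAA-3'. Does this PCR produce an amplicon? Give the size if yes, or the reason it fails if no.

Primer 1 (CCTGATGGC) has reverse complement GCCATCAGG, which matches the top strand at positions 31–39; primer 1 anneals to the top strand there with its 3' end pointing upstream toward position 31.
Primer 2 (GGCACCGAA) matches the top strand directly at positions 58–66; it anneals to the bottom strand with its 3' end pointing downstream toward position 66.
The 3' ends diverge (primer 1 extends toward position 1, primer 2 toward position 66), so the primers never converge on a shared product.

No product — the primers' 3' ends point away from each other.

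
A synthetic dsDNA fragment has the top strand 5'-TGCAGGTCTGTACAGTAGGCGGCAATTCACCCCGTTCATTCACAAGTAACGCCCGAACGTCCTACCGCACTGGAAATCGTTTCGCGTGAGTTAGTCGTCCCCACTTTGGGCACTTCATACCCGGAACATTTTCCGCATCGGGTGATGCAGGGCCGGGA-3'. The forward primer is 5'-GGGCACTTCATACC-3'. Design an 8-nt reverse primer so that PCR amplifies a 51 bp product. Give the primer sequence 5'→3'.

5'-TCCCGGCC-3'

The forward primer binds at positions 108–121, so a 51 bp product ends at position 108 + 51 − 1 = 158.
The reverse primer anneals to the top strand over positions 151–158, i.e. to GGCCGGGA.
Its sequence written 5'→3' is the reverse complement: TCCCGGCC.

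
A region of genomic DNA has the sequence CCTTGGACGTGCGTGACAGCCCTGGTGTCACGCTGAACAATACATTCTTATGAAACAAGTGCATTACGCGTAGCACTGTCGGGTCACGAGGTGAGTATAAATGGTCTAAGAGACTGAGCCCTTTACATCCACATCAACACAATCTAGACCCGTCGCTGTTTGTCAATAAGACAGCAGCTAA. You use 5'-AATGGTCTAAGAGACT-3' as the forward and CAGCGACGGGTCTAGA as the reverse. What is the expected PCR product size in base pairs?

59 bp

Scanning the template, AATGGTCTAAGAGACT occurs at positions 100–115; this primer anneals to the bottom strand there with its 3' end pointing downstream.
Reverse complement of the reverse primer: TCTAGACCCGTCGCTG. This occurs on the top strand at positions 143–158.
The product runs from position 100 to position 158, so its length is 158 − 100 + 1 = 59 bp.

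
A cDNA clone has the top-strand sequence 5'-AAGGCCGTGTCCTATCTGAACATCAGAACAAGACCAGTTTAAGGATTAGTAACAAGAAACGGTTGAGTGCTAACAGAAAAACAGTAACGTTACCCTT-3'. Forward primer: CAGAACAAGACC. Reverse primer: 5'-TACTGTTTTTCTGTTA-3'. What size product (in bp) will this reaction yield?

The forward primer matches the template at positions 24–35.
Taking the reverse complement of TACTGTTTTTCTGTTA gives TAACAGAAAAACAGTA, found at positions 71–86 on the template; the primer anneals here to the top strand with its 3' end pointing upstream.
Amplicon spans positions 24–86: 63 bp.

63 bp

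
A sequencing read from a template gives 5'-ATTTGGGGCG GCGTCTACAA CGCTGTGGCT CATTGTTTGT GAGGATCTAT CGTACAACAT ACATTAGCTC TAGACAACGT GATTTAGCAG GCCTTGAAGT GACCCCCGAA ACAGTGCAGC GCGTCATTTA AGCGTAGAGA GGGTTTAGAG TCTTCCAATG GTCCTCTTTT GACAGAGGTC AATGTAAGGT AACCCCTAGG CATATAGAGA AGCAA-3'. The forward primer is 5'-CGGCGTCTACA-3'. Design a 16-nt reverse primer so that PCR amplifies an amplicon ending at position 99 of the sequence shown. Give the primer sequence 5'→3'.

The forward primer binds at positions 9–19; the product's 3' end on the top strand is position 99.
The reverse primer anneals to the top strand over positions 84–99, i.e. to TTAGCAGGCCTTGAAG.
Its sequence written 5'→3' is the reverse complement: CTTCAAGGCCTGCTAA.

5'-CTTCAAGGCCTGCTAA-3'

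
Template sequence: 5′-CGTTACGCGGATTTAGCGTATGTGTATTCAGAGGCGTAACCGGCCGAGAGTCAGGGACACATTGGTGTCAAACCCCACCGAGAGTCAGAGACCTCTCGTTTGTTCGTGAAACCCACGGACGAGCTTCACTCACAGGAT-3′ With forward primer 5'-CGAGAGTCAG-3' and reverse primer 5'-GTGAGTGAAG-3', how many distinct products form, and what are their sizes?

The forward primer CGAGAGTCAG matches the top strand at positions 45–54, 79–88.
The reverse primer's reverse complement is CTTCACTCAC, matching at positions 124–133.
Each forward site pairs with the reverse site to give a product ending at position 133: sizes 89, 55 bp.

Two products: 89 bp, 55 bp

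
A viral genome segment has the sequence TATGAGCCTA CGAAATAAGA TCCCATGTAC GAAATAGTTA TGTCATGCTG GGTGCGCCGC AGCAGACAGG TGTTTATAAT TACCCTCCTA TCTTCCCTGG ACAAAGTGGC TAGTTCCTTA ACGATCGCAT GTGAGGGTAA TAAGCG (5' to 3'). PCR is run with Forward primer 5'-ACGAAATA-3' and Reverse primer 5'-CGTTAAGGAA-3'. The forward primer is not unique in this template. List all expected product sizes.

114 bp, 95 bp

The forward primer ACGAAATA matches the top strand at positions 10–17, 29–36.
The reverse primer's reverse complement is TTCCTTAACG, matching at positions 114–123.
Each forward site pairs with the reverse site to give a product ending at position 123: sizes 114, 95 bp.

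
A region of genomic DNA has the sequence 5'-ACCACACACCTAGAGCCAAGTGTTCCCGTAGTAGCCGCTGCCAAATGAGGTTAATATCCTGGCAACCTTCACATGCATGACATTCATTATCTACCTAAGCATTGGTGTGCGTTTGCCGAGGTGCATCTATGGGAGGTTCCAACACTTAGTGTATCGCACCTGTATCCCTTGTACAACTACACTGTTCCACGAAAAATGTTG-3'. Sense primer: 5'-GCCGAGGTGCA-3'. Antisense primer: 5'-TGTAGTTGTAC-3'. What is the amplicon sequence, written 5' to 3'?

Forward primer GCCGAGGTGCA is found on the top strand at positions 115–125.
Taking the reverse complement of TGTAGTTGTAC gives GTACAACTACA, found at positions 171–181 on the template; the primer anneals here to the top strand with its 3' end pointing upstream.
The product is the template from position 115 through 181 (67 bp).

5'-GCCGAGGTGCATCTATGGGAGGTTCCAACACTTAGTGTATCGCACCTGTATCCCTTGTACAACTACA-3'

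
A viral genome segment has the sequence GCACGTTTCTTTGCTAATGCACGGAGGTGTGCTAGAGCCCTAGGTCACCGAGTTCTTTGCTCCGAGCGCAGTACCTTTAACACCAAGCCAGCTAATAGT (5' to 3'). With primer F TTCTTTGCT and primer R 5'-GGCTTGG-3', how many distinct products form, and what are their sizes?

The forward primer TTCTTTGCT matches the top strand at positions 7–15, 53–61.
The reverse primer's reverse complement is CCAAGCC, matching at positions 83–89.
Each forward site pairs with the reverse site to give a product ending at position 89: sizes 83, 37 bp.

Two products: 83 bp, 37 bp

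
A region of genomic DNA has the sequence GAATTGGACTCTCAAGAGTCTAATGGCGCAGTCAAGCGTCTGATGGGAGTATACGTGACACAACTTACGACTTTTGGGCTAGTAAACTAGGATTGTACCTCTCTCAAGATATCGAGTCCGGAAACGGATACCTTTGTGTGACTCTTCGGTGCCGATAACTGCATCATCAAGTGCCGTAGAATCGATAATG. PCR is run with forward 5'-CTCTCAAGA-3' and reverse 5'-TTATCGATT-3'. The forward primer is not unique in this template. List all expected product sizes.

The forward primer CTCTCAAGA matches the top strand at positions 9–17, 101–109.
The reverse primer's reverse complement is AATCGATAA, matching at positions 180–188.
Each forward site pairs with the reverse site to give a product ending at position 188: sizes 180, 88 bp.

180 bp, 88 bp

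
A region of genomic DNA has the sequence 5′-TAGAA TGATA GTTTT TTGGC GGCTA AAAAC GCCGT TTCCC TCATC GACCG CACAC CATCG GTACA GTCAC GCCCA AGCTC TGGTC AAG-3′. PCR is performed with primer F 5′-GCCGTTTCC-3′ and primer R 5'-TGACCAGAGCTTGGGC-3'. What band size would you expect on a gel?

The forward primer matches the template at positions 31–39.
Taking the reverse complement of TGACCAGAGCTTGGGC gives GCCCAAGCTCTGGTCA, found at positions 71–86 on the template; the primer anneals here to the top strand with its 3' end pointing upstream.
The product runs from position 31 to position 86, so its length is 86 − 31 + 1 = 56 bp.

56 bp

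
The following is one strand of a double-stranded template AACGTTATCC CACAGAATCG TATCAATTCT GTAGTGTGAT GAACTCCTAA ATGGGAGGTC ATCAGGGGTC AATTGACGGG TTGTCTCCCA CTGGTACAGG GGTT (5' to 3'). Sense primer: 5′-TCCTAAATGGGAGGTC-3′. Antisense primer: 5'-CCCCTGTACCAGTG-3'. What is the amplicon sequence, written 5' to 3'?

The forward primer matches the template at positions 45–60.
Reverse complement of the reverse primer: CACTGGTACAGGGG. This occurs on the top strand at positions 89–102.
The product is the template from position 45 through 102 (58 bp).

5'-TCCTAAATGGGAGGTCATCAGGGGTCAATTGACGGGTTGTCTCCCACTGGTACAGGGG-3'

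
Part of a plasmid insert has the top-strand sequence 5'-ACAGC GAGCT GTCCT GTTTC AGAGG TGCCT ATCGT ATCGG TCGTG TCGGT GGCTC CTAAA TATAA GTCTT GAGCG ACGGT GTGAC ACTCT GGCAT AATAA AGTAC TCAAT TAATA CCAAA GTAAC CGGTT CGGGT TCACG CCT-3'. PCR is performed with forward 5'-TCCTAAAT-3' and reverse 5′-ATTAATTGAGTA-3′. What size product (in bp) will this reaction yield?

61 bp

Forward primer TCCTAAAT is found on the top strand at positions 54–61.
Taking the reverse complement of ATTAATTGAGTA gives TACTCAATTAAT, found at positions 103–114 on the template; the primer anneals here to the top strand with its 3' end pointing upstream.
Product length = (reverse-primer end) − (forward-primer start) + 1 = 114 − 54 + 1 = 61 bp.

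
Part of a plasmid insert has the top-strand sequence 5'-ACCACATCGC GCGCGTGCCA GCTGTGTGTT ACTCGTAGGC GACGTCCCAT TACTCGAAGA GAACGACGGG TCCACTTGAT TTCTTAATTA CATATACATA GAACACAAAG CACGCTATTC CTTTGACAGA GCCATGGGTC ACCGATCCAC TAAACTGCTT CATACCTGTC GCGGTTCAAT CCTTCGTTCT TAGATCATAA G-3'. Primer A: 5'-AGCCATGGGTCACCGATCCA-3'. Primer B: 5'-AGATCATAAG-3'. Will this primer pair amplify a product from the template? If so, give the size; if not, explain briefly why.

No product — both primers anneal to the same strand and extend in the same direction.

Primer A (AGCCATGGGTCACCGATCCA) matches the top strand at positions 130–149 (3' end points downstream).
Primer B (AGATCATAAG) also matches the top strand directly, at positions 192–201 — its reverse complement CTTATGATCT is not present.
Both primers anneal to the bottom strand with 3' ends pointing the same way, so neither can prime synthesis back toward the other.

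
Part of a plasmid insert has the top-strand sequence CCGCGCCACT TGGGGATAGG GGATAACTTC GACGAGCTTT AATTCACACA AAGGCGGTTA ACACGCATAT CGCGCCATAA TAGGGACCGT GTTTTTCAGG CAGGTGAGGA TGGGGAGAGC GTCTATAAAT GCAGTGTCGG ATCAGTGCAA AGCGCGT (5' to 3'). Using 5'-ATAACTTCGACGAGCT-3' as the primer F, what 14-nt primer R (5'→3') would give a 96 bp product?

5'-TCTCCCCATCCTCA-3'

The forward primer binds at positions 23–38, so a 96 bp product ends at position 23 + 96 − 1 = 118.
The reverse primer anneals to the top strand over positions 105–118, i.e. to TGAGGATGGGGAGA.
Its sequence written 5'→3' is the reverse complement: TCTCCCCATCCTCA.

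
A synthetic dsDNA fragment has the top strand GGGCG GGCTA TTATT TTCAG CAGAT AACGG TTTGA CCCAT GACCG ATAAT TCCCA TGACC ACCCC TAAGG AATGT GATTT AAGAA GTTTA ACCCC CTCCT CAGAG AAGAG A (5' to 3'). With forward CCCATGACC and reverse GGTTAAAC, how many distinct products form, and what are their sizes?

Two products: 58 bp, 42 bp

The forward primer CCCATGACC matches the top strand at positions 36–44, 52–60.
The reverse primer's reverse complement is GTTTAACC, matching at positions 86–93.
Each forward site pairs with the reverse site to give a product ending at position 93: sizes 58, 42 bp.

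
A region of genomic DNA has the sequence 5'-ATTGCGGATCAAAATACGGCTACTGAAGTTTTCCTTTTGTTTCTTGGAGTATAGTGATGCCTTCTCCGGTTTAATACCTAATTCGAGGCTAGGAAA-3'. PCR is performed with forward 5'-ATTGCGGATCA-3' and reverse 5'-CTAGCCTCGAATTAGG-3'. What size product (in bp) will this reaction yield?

92 bp

Scanning the template, ATTGCGGATCA occurs at positions 1–11; this primer anneals to the bottom strand there with its 3' end pointing downstream.
Reverse complement of the reverse primer: CCTAATTCGAGGCTAG. This occurs on the top strand at positions 77–92.
Product length = (reverse-primer end) − (forward-primer start) + 1 = 92 − 1 + 1 = 92 bp.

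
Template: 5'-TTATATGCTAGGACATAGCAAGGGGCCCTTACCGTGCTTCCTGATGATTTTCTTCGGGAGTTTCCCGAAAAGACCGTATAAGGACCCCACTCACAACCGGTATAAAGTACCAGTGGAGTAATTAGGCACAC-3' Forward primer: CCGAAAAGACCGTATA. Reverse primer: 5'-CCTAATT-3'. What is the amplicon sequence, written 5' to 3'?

Forward primer CCGAAAAGACCGTATA is found on the top strand at positions 65–80.
Taking the reverse complement of CCTAATT gives AATTAGG, found at positions 120–126 on the template; the primer anneals here to the top strand with its 3' end pointing upstream.
The product is the template from position 65 through 126 (62 bp).

5'-CCGAAAAGACCGTATAAGGACCCCACTCACAACCGGTATAAAGTACCAGTGGAGTAATTAGG-3'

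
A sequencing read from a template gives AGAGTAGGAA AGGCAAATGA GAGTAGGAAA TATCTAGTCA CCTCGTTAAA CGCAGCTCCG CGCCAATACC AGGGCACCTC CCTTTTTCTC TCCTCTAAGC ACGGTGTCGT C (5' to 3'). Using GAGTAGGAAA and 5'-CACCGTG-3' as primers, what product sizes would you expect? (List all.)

105 bp, 86 bp

The forward primer GAGTAGGAAA matches the top strand at positions 2–11, 21–30.
The reverse primer's reverse complement is CACGGTG, matching at positions 100–106.
Each forward site pairs with the reverse site to give a product ending at position 106: sizes 105, 86 bp.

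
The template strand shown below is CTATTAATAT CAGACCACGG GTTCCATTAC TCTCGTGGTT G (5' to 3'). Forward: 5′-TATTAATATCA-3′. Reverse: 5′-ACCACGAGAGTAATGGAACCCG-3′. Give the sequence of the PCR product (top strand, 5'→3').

Scanning the template, TATTAATATCA occurs at positions 2–12; this primer anneals to the bottom strand there with its 3' end pointing downstream.
Reverse complement of the reverse primer: CGGGTTCCATTACTCTCGTGGT. This occurs on the top strand at positions 18–39.
The product is the template from position 2 through 39 (38 bp).

5'-TATTAATATCAGACCACGGGTTCCATTACTCTCGTGGT-3'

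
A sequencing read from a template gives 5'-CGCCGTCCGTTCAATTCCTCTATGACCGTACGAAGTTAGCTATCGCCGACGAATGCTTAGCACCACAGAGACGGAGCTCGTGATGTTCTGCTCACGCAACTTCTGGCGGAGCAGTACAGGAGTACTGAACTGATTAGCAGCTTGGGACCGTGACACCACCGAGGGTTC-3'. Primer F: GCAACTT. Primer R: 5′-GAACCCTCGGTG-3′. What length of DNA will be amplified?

Forward primer GCAACTT is found on the top strand at positions 96–102.
Reverse complement of the reverse primer: CACCGAGGGTTC. This occurs on the top strand at positions 157–168.
Amplicon spans positions 96–168: 73 bp.

73 bp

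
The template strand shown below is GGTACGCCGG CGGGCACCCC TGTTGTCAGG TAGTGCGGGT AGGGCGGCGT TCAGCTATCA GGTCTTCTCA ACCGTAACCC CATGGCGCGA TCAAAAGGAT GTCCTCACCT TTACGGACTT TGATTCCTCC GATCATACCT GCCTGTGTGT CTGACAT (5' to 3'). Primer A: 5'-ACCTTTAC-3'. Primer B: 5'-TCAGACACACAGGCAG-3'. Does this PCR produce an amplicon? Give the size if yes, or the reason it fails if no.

Primer A (ACCTTTAC) matches the top strand at positions 107–114; it acts as a forward primer.
Primer B's reverse complement is CTGCCTGTGTGTCTGA, matching the top strand at positions 139–154; it acts as a reverse primer.
The 3' ends face each other across positions 107–154, giving a 48 bp product.

Yes — a 48 bp product.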